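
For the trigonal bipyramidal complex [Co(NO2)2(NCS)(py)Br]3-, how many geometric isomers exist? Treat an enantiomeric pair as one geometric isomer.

7

Systematic enumeration (placing each ligand type in turn and discarding arrangements equivalent by rotation or reflection) gives 7 geometric isomers.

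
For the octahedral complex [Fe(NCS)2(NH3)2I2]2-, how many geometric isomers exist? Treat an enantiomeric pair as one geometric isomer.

An octahedron has six vertices in three trans pairs; every non-trans pair is cis.
Systematic placement gives 5 geometric isomers: NCS trans, NH3 trans, I trans; NCS cis, NH3 cis, I trans; NCS cis, NH3 trans, I cis; NCS cis, NH3 cis, I cis (chiral); NCS trans, NH3 cis, I cis.

5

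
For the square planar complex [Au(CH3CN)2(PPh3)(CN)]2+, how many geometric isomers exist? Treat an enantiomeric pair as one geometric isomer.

A square has two trans pairs of vertices; adjacent vertices are cis.
Working through the distinct placements yields 2 geometric isomers: CH3CN cis; CH3CN trans.

2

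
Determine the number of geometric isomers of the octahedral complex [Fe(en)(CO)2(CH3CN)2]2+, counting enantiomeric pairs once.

3

An octahedron has six vertices in three trans pairs; every non-trans pair is cis.
Each en is bidentate and must span two cis positions.
The distinct arrangements are (3 in all): CO cis, CH3CN trans; CO cis, CH3CN cis (chiral); CO trans, CH3CN cis.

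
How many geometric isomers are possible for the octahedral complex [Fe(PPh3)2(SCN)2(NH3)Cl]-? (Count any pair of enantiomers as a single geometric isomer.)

6

An octahedron has six vertices in three trans pairs; every non-trans pair is cis.
Working through the distinct placements yields 6 geometric isomers: PPh3 trans, SCN trans; PPh3 cis, SCN cis (3 arrangements, 2 chiral); PPh3 cis, SCN trans; PPh3 trans, SCN cis.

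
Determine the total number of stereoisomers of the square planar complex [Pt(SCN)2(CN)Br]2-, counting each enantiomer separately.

Systematic placement gives 2 geometric isomers: SCN cis; SCN trans.
Each arrangement has an internal mirror plane or centre of symmetry, so none is chiral.

2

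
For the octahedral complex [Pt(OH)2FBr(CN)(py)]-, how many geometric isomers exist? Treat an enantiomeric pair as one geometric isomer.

9

The six octahedral sites form three mutually perpendicular trans pairs.
Exhaustive case analysis gives 9 geometric isomers.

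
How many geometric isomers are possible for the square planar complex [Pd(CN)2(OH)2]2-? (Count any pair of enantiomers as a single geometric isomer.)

2

Systematic placement gives 2 geometric isomers: CN cis; CN trans.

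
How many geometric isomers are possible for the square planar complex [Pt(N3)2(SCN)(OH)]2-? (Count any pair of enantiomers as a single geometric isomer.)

2

In a square planar complex each vertex has one trans partner and two cis neighbours.
Systematic placement gives 2 geometric isomers: N3 cis; N3 trans.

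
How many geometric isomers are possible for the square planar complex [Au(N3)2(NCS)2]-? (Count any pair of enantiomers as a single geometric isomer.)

In a square planar complex each vertex has one trans partner and two cis neighbours.
The distinct arrangements are (2 in all): N3 cis; N3 trans.

2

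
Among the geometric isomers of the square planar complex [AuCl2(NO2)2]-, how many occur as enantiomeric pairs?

A square has two trans pairs of vertices; adjacent vertices are cis.
The distinct arrangements are (2 in all): Cl cis; Cl trans.
Each arrangement has an internal mirror plane or centre of symmetry, so none is chiral.

0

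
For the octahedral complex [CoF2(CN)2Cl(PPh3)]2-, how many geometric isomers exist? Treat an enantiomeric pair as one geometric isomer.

The six octahedral sites form three mutually perpendicular trans pairs.
Systematic placement gives 6 geometric isomers: F cis, CN trans; F trans, CN trans; F cis, CN cis (3 arrangements, 2 chiral); F trans, CN cis.

6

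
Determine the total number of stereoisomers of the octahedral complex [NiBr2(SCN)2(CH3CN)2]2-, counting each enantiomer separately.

6

The six octahedral sites form three mutually perpendicular trans pairs.
The distinct arrangements are (5 in all): Br trans, SCN trans, CH3CN trans; Br trans, SCN cis, CH3CN cis; Br cis, SCN trans, CH3CN cis; Br cis, SCN cis, CH3CN cis (chiral); Br cis, SCN cis, CH3CN trans.
One of these lacks any improper symmetry element and so occurs as an enantiomeric pair, giving 5 + 1 = 6 stereoisomers in total.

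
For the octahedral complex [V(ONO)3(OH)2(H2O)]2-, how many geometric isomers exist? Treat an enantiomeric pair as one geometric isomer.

3

In an octahedral complex each vertex has one trans partner and four cis neighbours.
The distinct arrangements are (3 in all): ONO mer, OH cis; ONO mer, OH trans; ONO fac, OH cis.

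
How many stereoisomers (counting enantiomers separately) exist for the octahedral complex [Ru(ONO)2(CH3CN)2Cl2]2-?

The six octahedral sites form three mutually perpendicular trans pairs.
Working through the distinct placements yields 5 geometric isomers: ONO trans, CH3CN trans, Cl trans; ONO cis, CH3CN trans, Cl cis; ONO trans, CH3CN cis, Cl cis; ONO cis, CH3CN cis, Cl cis (chiral); ONO cis, CH3CN cis, Cl trans.
One of these lacks any improper symmetry element and so occurs as an enantiomeric pair, giving 5 + 1 = 6 stereoisomers in total.

6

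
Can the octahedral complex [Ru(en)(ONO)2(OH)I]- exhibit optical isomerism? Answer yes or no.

yes

Each en is bidentate and must span two cis positions.
Systematic placement gives 4 geometric isomers: ONO cis (3 arrangements, 2 chiral); ONO trans.
Of these, 2 lack any improper symmetry element and so occur as enantiomeric pairs, giving 4 + 2 = 6 stereoisomers in total.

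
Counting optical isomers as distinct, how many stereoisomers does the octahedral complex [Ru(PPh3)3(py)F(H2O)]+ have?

In an octahedral complex each vertex has one trans partner and four cis neighbours.
The distinct arrangements are (4 in all): PPh3 mer (3 arrangements); PPh3 fac (chiral).
One of these lacks any improper symmetry element and so occurs as an enantiomeric pair, giving 4 + 1 = 5 stereoisomers in total.

5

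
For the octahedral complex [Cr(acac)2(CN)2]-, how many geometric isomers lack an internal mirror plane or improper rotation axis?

1

Each acac is bidentate and must span two cis positions.
Working through the distinct placements yields 2 geometric isomers: CN trans; CN cis (chiral).
One of these lacks any improper symmetry element and so occurs as an enantiomeric pair, giving 2 + 1 = 3 stereoisomers in total.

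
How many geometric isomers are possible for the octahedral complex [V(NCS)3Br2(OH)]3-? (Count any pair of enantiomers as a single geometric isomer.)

3

In an octahedral complex each vertex has one trans partner and four cis neighbours.
Systematic placement gives 3 geometric isomers: NCS mer, Br trans; NCS fac, Br cis; NCS mer, Br cis.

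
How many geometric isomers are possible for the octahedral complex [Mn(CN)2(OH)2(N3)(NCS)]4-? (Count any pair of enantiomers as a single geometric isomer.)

6

The six octahedral sites form three mutually perpendicular trans pairs.
Systematic placement gives 6 geometric isomers: CN trans, OH trans; CN trans, OH cis; CN cis, OH trans; CN cis, OH cis (3 arrangements, 2 chiral).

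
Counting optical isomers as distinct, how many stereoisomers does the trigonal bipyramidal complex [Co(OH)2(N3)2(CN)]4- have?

In a trigonal bipyramid the two axial positions differ from the three equatorial ones.
Placing the ligands in turn and identifying arrangements related by rotation or reflection leaves 5 distinct geometric isomers.
One of these lacks any improper symmetry element and so occurs as an enantiomeric pair, giving 5 + 1 = 6 stereoisomers in total.

6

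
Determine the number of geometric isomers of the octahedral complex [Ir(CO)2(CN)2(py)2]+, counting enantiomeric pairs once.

5

The six octahedral sites form three mutually perpendicular trans pairs.
Working through the distinct placements yields 5 geometric isomers: CO trans, CN trans, py trans; CO cis, CN trans, py cis; CO cis, CN cis, py trans; CO cis, CN cis, py cis (chiral); CO trans, CN cis, py cis.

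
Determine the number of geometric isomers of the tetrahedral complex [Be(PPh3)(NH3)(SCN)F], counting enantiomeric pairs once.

1

Only one geometric arrangement is possible; it has no improper symmetry element, so it exists as a pair of enantiomers (2 stereoisomers).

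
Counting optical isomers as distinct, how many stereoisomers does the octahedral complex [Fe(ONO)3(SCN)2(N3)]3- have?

3

In an octahedral complex each vertex has one trans partner and four cis neighbours.
Systematic placement gives 3 geometric isomers: ONO mer, SCN trans; ONO fac, SCN cis; ONO mer, SCN cis.
Each arrangement has an internal mirror plane or centre of symmetry, so none is chiral.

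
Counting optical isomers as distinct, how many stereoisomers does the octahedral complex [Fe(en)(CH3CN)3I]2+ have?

2

An octahedron has six vertices in three trans pairs; every non-trans pair is cis.
Each en is bidentate and must span two cis positions.
There are 2 geometric isomers: CH3CN mer; CH3CN fac.
Each arrangement has an internal mirror plane or centre of symmetry, so none is chiral.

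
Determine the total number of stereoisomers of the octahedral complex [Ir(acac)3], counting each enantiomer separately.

2

The six octahedral sites form three mutually perpendicular trans pairs.
Each acac is bidentate and must span two cis positions.
Only one geometric arrangement is possible; it has no improper symmetry element, so it exists as a pair of enantiomers (2 stereoisomers).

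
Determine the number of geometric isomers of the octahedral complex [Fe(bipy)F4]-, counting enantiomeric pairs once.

1

An octahedron has six vertices in three trans pairs; every non-trans pair is cis.
Each bipy is bidentate and must span two cis positions.
Only one geometric arrangement is possible.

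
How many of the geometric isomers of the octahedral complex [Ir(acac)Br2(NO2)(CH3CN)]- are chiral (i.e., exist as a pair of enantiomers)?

In an octahedral complex each vertex has one trans partner and four cis neighbours.
Each acac is bidentate and must span two cis positions.
The distinct arrangements are (4 in all): Br trans; Br cis (3 arrangements, 2 chiral).
Of these, 2 lack any improper symmetry element and so occur as enantiomeric pairs, giving 4 + 2 = 6 stereoisomers in total.

2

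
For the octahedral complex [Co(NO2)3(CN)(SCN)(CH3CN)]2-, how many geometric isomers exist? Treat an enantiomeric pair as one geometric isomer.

The six octahedral sites form three mutually perpendicular trans pairs.
Systematic placement gives 4 geometric isomers: NO2 mer (3 arrangements); NO2 fac (chiral).

4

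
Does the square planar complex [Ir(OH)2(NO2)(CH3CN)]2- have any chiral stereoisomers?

In a square planar complex each vertex has one trans partner and two cis neighbours.
The distinct arrangements are (2 in all): OH cis; OH trans.
Each arrangement has an internal mirror plane or centre of symmetry, so none is chiral.

no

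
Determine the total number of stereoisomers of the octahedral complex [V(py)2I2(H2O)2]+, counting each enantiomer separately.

Working through the distinct placements yields 5 geometric isomers: py trans, I trans, H2O trans; py cis, I cis, H2O trans; py trans, I cis, H2O cis; py cis, I cis, H2O cis (chiral); py cis, I trans, H2O cis.
One of these lacks any improper symmetry element and so occurs as an enantiomeric pair, giving 5 + 1 = 6 stereoisomers in total.

6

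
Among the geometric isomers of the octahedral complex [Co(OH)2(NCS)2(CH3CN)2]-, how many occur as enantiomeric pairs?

An octahedron has six vertices in three trans pairs; every non-trans pair is cis.
Working through the distinct placements yields 5 geometric isomers: OH trans, NCS trans, CH3CN trans; OH cis, NCS cis, CH3CN trans; OH trans, NCS cis, CH3CN cis; OH cis, NCS cis, CH3CN cis (chiral); OH cis, NCS trans, CH3CN cis.
One of these lacks any improper symmetry element and so occurs as an enantiomeric pair, giving 5 + 1 = 6 stereoisomers in total.

1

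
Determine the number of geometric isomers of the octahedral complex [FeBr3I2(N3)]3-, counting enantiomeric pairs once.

Systematic placement gives 3 geometric isomers: Br mer, I cis; Br mer, I trans; Br fac, I cis.

3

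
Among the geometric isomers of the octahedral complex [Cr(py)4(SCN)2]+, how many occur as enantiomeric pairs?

An octahedron has six vertices in three trans pairs; every non-trans pair is cis.
Working through the distinct placements yields 2 geometric isomers: SCN trans; SCN cis.
Each arrangement has an internal mirror plane or centre of symmetry, so none is chiral.

0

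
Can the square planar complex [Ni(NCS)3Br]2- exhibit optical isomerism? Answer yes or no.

no

A square has two trans pairs of vertices; adjacent vertices are cis.
Only one geometric arrangement is possible.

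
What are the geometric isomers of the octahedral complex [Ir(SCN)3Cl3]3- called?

fac and mer

Systematic placement gives 2 geometric isomers: SCN mer; SCN fac.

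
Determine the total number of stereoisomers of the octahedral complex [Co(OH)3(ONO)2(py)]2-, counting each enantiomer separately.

3

The six octahedral sites form three mutually perpendicular trans pairs.
The distinct arrangements are (3 in all): OH mer, ONO cis; OH mer, ONO trans; OH fac, ONO cis.
Each arrangement has an internal mirror plane or centre of symmetry, so none is chiral.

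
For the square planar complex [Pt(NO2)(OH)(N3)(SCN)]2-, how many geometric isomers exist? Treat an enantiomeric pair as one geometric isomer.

3

A square has two trans pairs of vertices; adjacent vertices are cis.
The distinct arrangements are (3 in all): (N3/OH trans, NO2/SCN trans); (N3/SCN trans, NO2/OH trans); (N3/NO2 trans, OH/SCN trans).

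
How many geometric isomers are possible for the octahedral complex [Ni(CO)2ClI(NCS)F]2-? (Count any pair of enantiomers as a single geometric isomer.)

Systematic enumeration (placing each ligand type in turn and discarding arrangements equivalent by rotation or reflection) gives 9 geometric isomers.

9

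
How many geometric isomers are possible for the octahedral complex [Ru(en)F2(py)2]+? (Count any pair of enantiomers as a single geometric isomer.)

The six octahedral sites form three mutually perpendicular trans pairs.
Each en is bidentate and must span two cis positions.
Working through the distinct placements yields 3 geometric isomers: F trans, py cis; F cis, py trans; F cis, py cis (chiral).

3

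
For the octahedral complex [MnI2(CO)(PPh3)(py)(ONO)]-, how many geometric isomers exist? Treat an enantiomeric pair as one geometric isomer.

9

In an octahedral complex each vertex has one trans partner and four cis neighbours.
Placing the ligands in turn and identifying arrangements related by rotation or reflection leaves 9 distinct geometric isomers.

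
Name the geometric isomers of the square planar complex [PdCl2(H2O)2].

In a square planar complex each vertex has one trans partner and two cis neighbours.
Working through the distinct placements yields 2 geometric isomers: Cl cis; Cl trans.

cis and trans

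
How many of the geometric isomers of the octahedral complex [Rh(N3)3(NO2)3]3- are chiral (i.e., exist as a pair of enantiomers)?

The six octahedral sites form three mutually perpendicular trans pairs.
Systematic placement gives 2 geometric isomers: N3 mer; N3 fac.
Each arrangement has an internal mirror plane or centre of symmetry, so none is chiral.

0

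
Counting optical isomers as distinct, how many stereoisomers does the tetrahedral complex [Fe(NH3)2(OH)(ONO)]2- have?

1

In a tetrahedral complex all four positions are equivalent and every pair of ligands is adjacent — there is no cis/trans distinction.
Only one geometric arrangement is possible.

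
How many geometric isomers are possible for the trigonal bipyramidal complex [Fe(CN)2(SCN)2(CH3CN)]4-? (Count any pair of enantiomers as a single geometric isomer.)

5

Systematic enumeration (placing each ligand type in turn and discarding arrangements equivalent by rotation or reflection) gives 5 geometric isomers.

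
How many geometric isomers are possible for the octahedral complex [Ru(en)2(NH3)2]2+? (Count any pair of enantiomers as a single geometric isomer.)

2

Each en is bidentate and must span two cis positions.
There are 2 geometric isomers: NH3 trans; NH3 cis (chiral).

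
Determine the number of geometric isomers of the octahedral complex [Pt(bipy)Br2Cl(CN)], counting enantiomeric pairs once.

In an octahedral complex each vertex has one trans partner and four cis neighbours.
Each bipy is bidentate and must span two cis positions.
The distinct arrangements are (4 in all): Br trans; Br cis (3 arrangements, 2 chiral).

4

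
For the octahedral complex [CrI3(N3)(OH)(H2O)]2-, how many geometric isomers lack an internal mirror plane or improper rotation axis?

Working through the distinct placements yields 4 geometric isomers: I mer (3 arrangements); I fac (chiral).
One of these lacks any improper symmetry element and so occurs as an enantiomeric pair, giving 4 + 1 = 5 stereoisomers in total.

1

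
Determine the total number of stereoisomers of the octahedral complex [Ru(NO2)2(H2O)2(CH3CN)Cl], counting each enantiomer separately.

Systematic placement gives 6 geometric isomers: NO2 trans, H2O trans; NO2 cis, H2O cis (3 arrangements, 2 chiral); NO2 trans, H2O cis; NO2 cis, H2O trans.
Of these, 2 lack any improper symmetry element and so occur as enantiomeric pairs, giving 6 + 2 = 8 stereoisomers in total.

8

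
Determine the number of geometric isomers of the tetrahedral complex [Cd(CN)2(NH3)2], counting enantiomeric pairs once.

1

All four vertices of a tetrahedron are equivalent and mutually adjacent, so cis/trans isomerism cannot arise.
Only one geometric arrangement is possible.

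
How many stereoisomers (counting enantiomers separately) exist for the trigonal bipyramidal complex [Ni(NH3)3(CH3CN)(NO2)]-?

A trigonal bipyramid has two axial and three equatorial sites, which are chemically inequivalent.
The distinct arrangements are (4 in all): CH3CN axial, NO2 equatorial; CH3CN axial, NO2 axial; CH3CN equatorial, NO2 equatorial; CH3CN equatorial, NO2 axial.
Each arrangement has an internal mirror plane or centre of symmetry, so none is chiral.

4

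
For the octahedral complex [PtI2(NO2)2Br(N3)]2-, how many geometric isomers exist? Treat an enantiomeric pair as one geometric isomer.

6

The six octahedral sites form three mutually perpendicular trans pairs.
The distinct arrangements are (6 in all): I cis, NO2 trans; I cis, NO2 cis (3 arrangements, 2 chiral); I trans, NO2 trans; I trans, NO2 cis.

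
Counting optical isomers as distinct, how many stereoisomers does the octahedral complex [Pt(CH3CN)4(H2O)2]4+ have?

2

In an octahedral complex each vertex has one trans partner and four cis neighbours.
The distinct arrangements are (2 in all): H2O trans; H2O cis.
Each arrangement has an internal mirror plane or centre of symmetry, so none is chiral.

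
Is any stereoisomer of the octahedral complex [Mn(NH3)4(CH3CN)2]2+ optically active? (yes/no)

no

The six octahedral sites form three mutually perpendicular trans pairs.
Working through the distinct placements yields 2 geometric isomers: CH3CN trans; CH3CN cis.
Each arrangement has an internal mirror plane or centre of symmetry, so none is chiral.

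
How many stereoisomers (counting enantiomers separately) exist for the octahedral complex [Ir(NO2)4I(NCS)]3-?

2

In an octahedral complex each vertex has one trans partner and four cis neighbours.
There are 2 geometric isomers: I and NCS mutually trans; I and NCS mutually cis.
Each arrangement has an internal mirror plane or centre of symmetry, so none is chiral.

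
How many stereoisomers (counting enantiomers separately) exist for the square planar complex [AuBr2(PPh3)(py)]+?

2

A square has two trans pairs of vertices; adjacent vertices are cis.
The distinct arrangements are (2 in all): Br cis; Br trans.
Each arrangement has an internal mirror plane or centre of symmetry, so none is chiral.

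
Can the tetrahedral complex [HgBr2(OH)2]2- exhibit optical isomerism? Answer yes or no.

Only one geometric arrangement is possible.

no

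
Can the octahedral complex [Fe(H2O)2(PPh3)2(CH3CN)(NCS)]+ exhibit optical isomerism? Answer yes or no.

The six octahedral sites form three mutually perpendicular trans pairs.
The distinct arrangements are (6 in all): H2O cis, PPh3 trans; H2O cis, PPh3 cis (3 arrangements, 2 chiral); H2O trans, PPh3 trans; H2O trans, PPh3 cis.
Of these, 2 lack any improper symmetry element and so occur as enantiomeric pairs, giving 6 + 2 = 8 stereoisomers in total.

yes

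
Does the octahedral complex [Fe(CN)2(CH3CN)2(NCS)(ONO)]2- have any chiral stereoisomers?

yes

In an octahedral complex each vertex has one trans partner and four cis neighbours.
Working through the distinct placements yields 6 geometric isomers: CN trans, CH3CN trans; CN cis, CH3CN trans; CN cis, CH3CN cis (3 arrangements, 2 chiral); CN trans, CH3CN cis.
Of these, 2 lack any improper symmetry element and so occur as enantiomeric pairs, giving 6 + 2 = 8 stereoisomers in total.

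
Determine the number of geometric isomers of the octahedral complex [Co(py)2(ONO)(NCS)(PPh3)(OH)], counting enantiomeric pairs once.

The six octahedral sites form three mutually perpendicular trans pairs.
Systematic enumeration (placing each ligand type in turn and discarding arrangements equivalent by rotation or reflection) gives 9 geometric isomers.

9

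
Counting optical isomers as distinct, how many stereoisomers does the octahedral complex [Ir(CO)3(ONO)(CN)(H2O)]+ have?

In an octahedral complex each vertex has one trans partner and four cis neighbours.
There are 4 geometric isomers: CO mer (3 arrangements); CO fac (chiral).
One of these lacks any improper symmetry element and so occurs as an enantiomeric pair, giving 4 + 1 = 5 stereoisomers in total.

5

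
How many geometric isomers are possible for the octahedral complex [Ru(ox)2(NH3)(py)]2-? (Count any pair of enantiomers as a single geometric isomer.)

2

An octahedron has six vertices in three trans pairs; every non-trans pair is cis.
Each ox is bidentate and must span two cis positions.
There are 2 geometric isomers: NH3 and py mutually cis (chiral); NH3 and py mutually trans.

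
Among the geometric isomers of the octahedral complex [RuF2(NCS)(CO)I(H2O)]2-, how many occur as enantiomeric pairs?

6

An octahedron has six vertices in three trans pairs; every non-trans pair is cis.
Placing the ligands in turn and identifying arrangements related by rotation or reflection leaves 9 distinct geometric isomers.
Of these, 6 lack any improper symmetry element and so occur as enantiomeric pairs, giving 9 + 6 = 15 stereoisomers in total.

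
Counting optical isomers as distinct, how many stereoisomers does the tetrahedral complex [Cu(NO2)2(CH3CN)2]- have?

In a tetrahedral complex all four positions are equivalent and every pair of ligands is adjacent — there is no cis/trans distinction.
Only one geometric arrangement is possible.

1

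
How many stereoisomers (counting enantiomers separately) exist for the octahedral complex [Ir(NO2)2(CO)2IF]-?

There are 6 geometric isomers: NO2 trans, CO trans; NO2 cis, CO trans; NO2 trans, CO cis; NO2 cis, CO cis (3 arrangements, 2 chiral).
Of these, 2 lack any improper symmetry element and so occur as enantiomeric pairs, giving 6 + 2 = 8 stereoisomers in total.

8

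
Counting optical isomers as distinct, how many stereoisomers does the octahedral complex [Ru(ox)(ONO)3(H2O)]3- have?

2

In an octahedral complex each vertex has one trans partner and four cis neighbours.
Each ox is bidentate and must span two cis positions.
The distinct arrangements are (2 in all): ONO fac; ONO mer.
Each arrangement has an internal mirror plane or centre of symmetry, so none is chiral.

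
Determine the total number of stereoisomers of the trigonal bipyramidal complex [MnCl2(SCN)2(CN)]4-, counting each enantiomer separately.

6

A trigonal bipyramid has two axial and three equatorial sites, which are chemically inequivalent.
Exhaustive case analysis gives 5 geometric isomers.
One of these lacks any improper symmetry element and so occurs as an enantiomeric pair, giving 5 + 1 = 6 stereoisomers in total.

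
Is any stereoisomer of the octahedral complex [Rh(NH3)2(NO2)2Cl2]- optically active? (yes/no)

yes

An octahedron has six vertices in three trans pairs; every non-trans pair is cis.
The distinct arrangements are (5 in all): NH3 trans, NO2 trans, Cl trans; NH3 cis, NO2 cis, Cl trans; NH3 cis, NO2 trans, Cl cis; NH3 cis, NO2 cis, Cl cis (chiral); NH3 trans, NO2 cis, Cl cis.
One of these lacks any improper symmetry element and so occurs as an enantiomeric pair, giving 5 + 1 = 6 stereoisomers in total.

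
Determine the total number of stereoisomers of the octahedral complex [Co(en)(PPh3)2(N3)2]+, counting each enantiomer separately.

An octahedron has six vertices in three trans pairs; every non-trans pair is cis.
Each en is bidentate and must span two cis positions.
The distinct arrangements are (3 in all): PPh3 cis, N3 trans; PPh3 cis, N3 cis (chiral); PPh3 trans, N3 cis.
One of these lacks any improper symmetry element and so occurs as an enantiomeric pair, giving 3 + 1 = 4 stereoisomers in total.

4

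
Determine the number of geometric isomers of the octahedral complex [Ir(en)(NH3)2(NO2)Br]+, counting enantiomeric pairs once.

In an octahedral complex each vertex has one trans partner and four cis neighbours.
Each en is bidentate and must span two cis positions.
Working through the distinct placements yields 4 geometric isomers: NH3 cis (3 arrangements, 2 chiral); NH3 trans.

4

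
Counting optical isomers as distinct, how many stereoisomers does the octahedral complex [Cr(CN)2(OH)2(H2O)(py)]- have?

An octahedron has six vertices in three trans pairs; every non-trans pair is cis.
There are 6 geometric isomers: CN trans, OH cis; CN trans, OH trans; CN cis, OH cis (3 arrangements, 2 chiral); CN cis, OH trans.
Of these, 2 lack any improper symmetry element and so occur as enantiomeric pairs, giving 6 + 2 = 8 stereoisomers in total.

8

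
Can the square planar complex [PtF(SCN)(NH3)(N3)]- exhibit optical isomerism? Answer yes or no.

no

A square has two trans pairs of vertices; adjacent vertices are cis.
The distinct arrangements are (3 in all): (F/NH3 trans, N3/SCN trans); (F/SCN trans, N3/NH3 trans); (F/N3 trans, NH3/SCN trans).
Each arrangement has an internal mirror plane or centre of symmetry, so none is chiral.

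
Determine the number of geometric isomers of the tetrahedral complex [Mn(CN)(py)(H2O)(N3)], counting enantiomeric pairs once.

Only one geometric arrangement is possible; it has no improper symmetry element, so it exists as a pair of enantiomers (2 stereoisomers).

1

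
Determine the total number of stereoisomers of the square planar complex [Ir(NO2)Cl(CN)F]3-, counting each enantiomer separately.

3

There are 3 geometric isomers: (CN/F trans, Cl/NO2 trans); (CN/NO2 trans, Cl/F trans); (CN/Cl trans, F/NO2 trans).
Each arrangement has an internal mirror plane or centre of symmetry, so none is chiral.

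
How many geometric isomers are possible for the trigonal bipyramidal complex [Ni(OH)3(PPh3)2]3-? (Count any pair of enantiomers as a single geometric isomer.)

3

A trigonal bipyramid has two axial and three equatorial sites, which are chemically inequivalent.
The distinct arrangements are (3 in all): PPh3 both equatorial; PPh3 one axial, one equatorial; PPh3 both axial.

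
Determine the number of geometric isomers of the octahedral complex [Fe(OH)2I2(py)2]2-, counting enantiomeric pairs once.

5

The six octahedral sites form three mutually perpendicular trans pairs.
The distinct arrangements are (5 in all): OH trans, I trans, py trans; OH cis, I trans, py cis; OH cis, I cis, py trans; OH cis, I cis, py cis (chiral); OH trans, I cis, py cis.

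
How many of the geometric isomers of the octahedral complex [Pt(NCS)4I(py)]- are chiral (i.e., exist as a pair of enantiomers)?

0

In an octahedral complex each vertex has one trans partner and four cis neighbours.
Working through the distinct placements yields 2 geometric isomers: I and py mutually cis; I and py mutually trans.
Each arrangement has an internal mirror plane or centre of symmetry, so none is chiral.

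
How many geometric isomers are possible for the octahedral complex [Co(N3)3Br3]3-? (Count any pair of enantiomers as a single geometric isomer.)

2

An octahedron has six vertices in three trans pairs; every non-trans pair is cis.
There are 2 geometric isomers: N3 mer; N3 fac.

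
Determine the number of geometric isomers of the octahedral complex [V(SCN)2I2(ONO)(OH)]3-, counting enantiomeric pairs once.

6

The six octahedral sites form three mutually perpendicular trans pairs.
Working through the distinct placements yields 6 geometric isomers: SCN trans, I trans; SCN cis, I trans; SCN trans, I cis; SCN cis, I cis (3 arrangements, 2 chiral).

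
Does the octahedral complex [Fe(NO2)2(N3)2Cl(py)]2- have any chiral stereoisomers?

yes

Working through the distinct placements yields 6 geometric isomers: NO2 cis, N3 cis (3 arrangements, 2 chiral); NO2 trans, N3 cis; NO2 cis, N3 trans; NO2 trans, N3 trans.
Of these, 2 lack any improper symmetry element and so occur as enantiomeric pairs, giving 6 + 2 = 8 stereoisomers in total.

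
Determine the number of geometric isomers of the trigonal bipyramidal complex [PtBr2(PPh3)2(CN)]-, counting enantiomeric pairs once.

5

In a trigonal bipyramid the two axial positions differ from the three equatorial ones.
Placing the ligands in turn and identifying arrangements related by rotation or reflection leaves 5 distinct geometric isomers.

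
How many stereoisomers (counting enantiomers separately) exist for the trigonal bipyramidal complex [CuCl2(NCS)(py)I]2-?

10

In a trigonal bipyramid the two axial positions differ from the three equatorial ones.
Placing the ligands in turn and identifying arrangements related by rotation or reflection leaves 7 distinct geometric isomers.
Of these, 3 lack any improper symmetry element and so occur as enantiomeric pairs, giving 7 + 3 = 10 stereoisomers in total.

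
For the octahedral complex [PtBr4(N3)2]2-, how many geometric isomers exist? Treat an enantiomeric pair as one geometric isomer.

Systematic placement gives 2 geometric isomers: N3 trans; N3 cis.

2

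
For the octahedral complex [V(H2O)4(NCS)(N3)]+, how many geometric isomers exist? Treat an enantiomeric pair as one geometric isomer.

The six octahedral sites form three mutually perpendicular trans pairs.
There are 2 geometric isomers: NCS and N3 mutually trans; NCS and N3 mutually cis.

2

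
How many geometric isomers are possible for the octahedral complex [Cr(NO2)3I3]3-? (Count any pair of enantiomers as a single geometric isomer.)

2

The six octahedral sites form three mutually perpendicular trans pairs.
The distinct arrangements are (2 in all): NO2 mer; NO2 fac.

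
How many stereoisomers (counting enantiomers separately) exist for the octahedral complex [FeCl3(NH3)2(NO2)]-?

The six octahedral sites form three mutually perpendicular trans pairs.
There are 3 geometric isomers: Cl mer, NH3 cis; Cl mer, NH3 trans; Cl fac, NH3 cis.
Each arrangement has an internal mirror plane or centre of symmetry, so none is chiral.

3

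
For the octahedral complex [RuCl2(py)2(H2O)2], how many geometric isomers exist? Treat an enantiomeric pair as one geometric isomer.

5

The six octahedral sites form three mutually perpendicular trans pairs.
Systematic placement gives 5 geometric isomers: Cl trans, py trans, H2O trans; Cl trans, py cis, H2O cis; Cl cis, py trans, H2O cis; Cl cis, py cis, H2O cis (chiral); Cl cis, py cis, H2O trans.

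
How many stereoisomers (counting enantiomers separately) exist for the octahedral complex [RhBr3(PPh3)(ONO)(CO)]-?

An octahedron has six vertices in three trans pairs; every non-trans pair is cis.
The distinct arrangements are (4 in all): Br mer (3 arrangements); Br fac (chiral).
One of these lacks any improper symmetry element and so occurs as an enantiomeric pair, giving 4 + 1 = 5 stereoisomers in total.

5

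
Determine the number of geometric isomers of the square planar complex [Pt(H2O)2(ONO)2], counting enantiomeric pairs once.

In a square planar complex each vertex has one trans partner and two cis neighbours.
The distinct arrangements are (2 in all): H2O cis; H2O trans.

2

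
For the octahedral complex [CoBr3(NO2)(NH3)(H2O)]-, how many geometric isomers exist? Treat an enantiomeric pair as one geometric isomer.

4

In an octahedral complex each vertex has one trans partner and four cis neighbours.
Systematic placement gives 4 geometric isomers: Br mer (3 arrangements); Br fac (chiral).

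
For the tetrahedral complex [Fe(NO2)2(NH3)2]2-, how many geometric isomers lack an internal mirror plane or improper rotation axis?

0

In a tetrahedral complex all four positions are equivalent and every pair of ligands is adjacent — there is no cis/trans distinction.
Only one geometric arrangement is possible.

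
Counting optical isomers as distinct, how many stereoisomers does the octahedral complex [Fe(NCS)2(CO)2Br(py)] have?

8

There are 6 geometric isomers: NCS cis, CO cis (3 arrangements, 2 chiral); NCS trans, CO cis; NCS cis, CO trans; NCS trans, CO trans.
Of these, 2 lack any improper symmetry element and so occur as enantiomeric pairs, giving 6 + 2 = 8 stereoisomers in total.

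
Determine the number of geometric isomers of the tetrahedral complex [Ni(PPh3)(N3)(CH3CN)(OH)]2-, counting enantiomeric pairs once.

1

In a tetrahedral complex all four positions are equivalent and every pair of ligands is adjacent — there is no cis/trans distinction.
Only one geometric arrangement is possible; it has no improper symmetry element, so it exists as a pair of enantiomers (2 stereoisomers).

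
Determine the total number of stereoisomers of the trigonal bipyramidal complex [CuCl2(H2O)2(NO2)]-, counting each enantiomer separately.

6

A trigonal bipyramid has two axial and three equatorial sites, which are chemically inequivalent.
Placing the ligands in turn and identifying arrangements related by rotation or reflection leaves 5 distinct geometric isomers.
One of these lacks any improper symmetry element and so occurs as an enantiomeric pair, giving 5 + 1 = 6 stereoisomers in total.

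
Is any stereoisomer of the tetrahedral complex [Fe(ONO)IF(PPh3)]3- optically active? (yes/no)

All four vertices of a tetrahedron are equivalent and mutually adjacent, so cis/trans isomerism cannot arise.
Only one geometric arrangement is possible; it has no improper symmetry element, so it exists as a pair of enantiomers (2 stereoisomers).

yes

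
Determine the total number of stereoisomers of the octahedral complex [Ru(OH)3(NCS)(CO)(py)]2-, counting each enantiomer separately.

Working through the distinct placements yields 4 geometric isomers: OH mer (3 arrangements); OH fac (chiral).
One of these lacks any improper symmetry element and so occurs as an enantiomeric pair, giving 4 + 1 = 5 stereoisomers in total.

5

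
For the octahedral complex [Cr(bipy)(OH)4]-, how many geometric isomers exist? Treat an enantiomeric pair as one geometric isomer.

1

An octahedron has six vertices in three trans pairs; every non-trans pair is cis.
Each bipy is bidentate and must span two cis positions.
Only one geometric arrangement is possible.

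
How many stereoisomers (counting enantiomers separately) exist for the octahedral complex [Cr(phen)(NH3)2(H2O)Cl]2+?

The six octahedral sites form three mutually perpendicular trans pairs.
Each phen is bidentate and must span two cis positions.
Systematic placement gives 4 geometric isomers: NH3 cis (3 arrangements, 2 chiral); NH3 trans.
Of these, 2 lack any improper symmetry element and so occur as enantiomeric pairs, giving 4 + 2 = 6 stereoisomers in total.

6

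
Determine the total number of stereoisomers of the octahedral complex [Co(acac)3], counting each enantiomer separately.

2

In an octahedral complex each vertex has one trans partner and four cis neighbours.
Each acac is bidentate and must span two cis positions.
Only one geometric arrangement is possible; it has no improper symmetry element, so it exists as a pair of enantiomers (2 stereoisomers).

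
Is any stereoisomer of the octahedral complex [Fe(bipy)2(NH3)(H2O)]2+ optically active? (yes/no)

yes

In an octahedral complex each vertex has one trans partner and four cis neighbours.
Each bipy is bidentate and must span two cis positions.
There are 2 geometric isomers: NH3 and H2O mutually trans; NH3 and H2O mutually cis (chiral).
One of these lacks any improper symmetry element and so occurs as an enantiomeric pair, giving 2 + 1 = 3 stereoisomers in total.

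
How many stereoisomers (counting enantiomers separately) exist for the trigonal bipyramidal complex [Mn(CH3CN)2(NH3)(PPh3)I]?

In a trigonal bipyramid the two axial positions differ from the three equatorial ones.
Systematic enumeration (placing each ligand type in turn and discarding arrangements equivalent by rotation or reflection) gives 7 geometric isomers.
Of these, 3 lack any improper symmetry element and so occur as enantiomeric pairs, giving 7 + 3 = 10 stereoisomers in total.

10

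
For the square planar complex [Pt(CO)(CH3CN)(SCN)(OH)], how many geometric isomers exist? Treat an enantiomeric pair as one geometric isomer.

3

A square has two trans pairs of vertices; adjacent vertices are cis.
The distinct arrangements are (3 in all): (CH3CN/OH trans, CO/SCN trans); (CH3CN/SCN trans, CO/OH trans); (CH3CN/CO trans, OH/SCN trans).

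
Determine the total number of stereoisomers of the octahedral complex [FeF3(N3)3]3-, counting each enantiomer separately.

2

An octahedron has six vertices in three trans pairs; every non-trans pair is cis.
Systematic placement gives 2 geometric isomers: F mer; F fac.
Each arrangement has an internal mirror plane or centre of symmetry, so none is chiral.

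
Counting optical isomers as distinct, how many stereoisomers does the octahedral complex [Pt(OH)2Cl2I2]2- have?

The six octahedral sites form three mutually perpendicular trans pairs.
There are 5 geometric isomers: OH trans, Cl trans, I trans; OH cis, Cl trans, I cis; OH trans, Cl cis, I cis; OH cis, Cl cis, I cis (chiral); OH cis, Cl cis, I trans.
One of these lacks any improper symmetry element and so occurs as an enantiomeric pair, giving 5 + 1 = 6 stereoisomers in total.

6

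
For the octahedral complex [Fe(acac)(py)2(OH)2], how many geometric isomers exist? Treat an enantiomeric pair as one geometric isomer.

3

The six octahedral sites form three mutually perpendicular trans pairs.
Each acac is bidentate and must span two cis positions.
The distinct arrangements are (3 in all): py cis, OH trans; py trans, OH cis; py cis, OH cis (chiral).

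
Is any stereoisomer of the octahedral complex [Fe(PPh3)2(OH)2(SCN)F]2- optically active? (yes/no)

yes

The six octahedral sites form three mutually perpendicular trans pairs.
Systematic placement gives 6 geometric isomers: PPh3 cis, OH cis (3 arrangements, 2 chiral); PPh3 trans, OH cis; PPh3 cis, OH trans; PPh3 trans, OH trans.
Of these, 2 lack any improper symmetry element and so occur as enantiomeric pairs, giving 6 + 2 = 8 stereoisomers in total.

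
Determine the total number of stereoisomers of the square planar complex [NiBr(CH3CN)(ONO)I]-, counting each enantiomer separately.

A square has two trans pairs of vertices; adjacent vertices are cis.
Working through the distinct placements yields 3 geometric isomers: (Br/I trans, CH3CN/ONO trans); (Br/ONO trans, CH3CN/I trans); (Br/CH3CN trans, I/ONO trans).
Each arrangement has an internal mirror plane or centre of symmetry, so none is chiral.

3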